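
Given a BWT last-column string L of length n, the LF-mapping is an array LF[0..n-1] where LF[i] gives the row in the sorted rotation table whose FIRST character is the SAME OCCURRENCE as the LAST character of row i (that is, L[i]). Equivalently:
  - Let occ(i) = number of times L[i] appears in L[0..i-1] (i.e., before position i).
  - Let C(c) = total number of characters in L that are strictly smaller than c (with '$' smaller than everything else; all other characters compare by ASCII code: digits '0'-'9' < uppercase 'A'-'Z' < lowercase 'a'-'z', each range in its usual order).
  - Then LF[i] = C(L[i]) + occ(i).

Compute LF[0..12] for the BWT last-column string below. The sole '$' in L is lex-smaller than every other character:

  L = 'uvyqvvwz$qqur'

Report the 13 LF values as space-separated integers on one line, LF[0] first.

Answer: 5 7 11 1 8 9 10 12 0 2 3 6 4

Derivation:
Char counts: '$':1, 'q':3, 'r':1, 'u':2, 'v':3, 'w':1, 'y':1, 'z':1
C (first-col start): C('$')=0, C('q')=1, C('r')=4, C('u')=5, C('v')=7, C('w')=10, C('y')=11, C('z')=12
L[0]='u': occ=0, LF[0]=C('u')+0=5+0=5
L[1]='v': occ=0, LF[1]=C('v')+0=7+0=7
L[2]='y': occ=0, LF[2]=C('y')+0=11+0=11
L[3]='q': occ=0, LF[3]=C('q')+0=1+0=1
L[4]='v': occ=1, LF[4]=C('v')+1=7+1=8
L[5]='v': occ=2, LF[5]=C('v')+2=7+2=9
L[6]='w': occ=0, LF[6]=C('w')+0=10+0=10
L[7]='z': occ=0, LF[7]=C('z')+0=12+0=12
L[8]='$': occ=0, LF[8]=C('$')+0=0+0=0
L[9]='q': occ=1, LF[9]=C('q')+1=1+1=2
L[10]='q': occ=2, LF[10]=C('q')+2=1+2=3
L[11]='u': occ=1, LF[11]=C('u')+1=5+1=6
L[12]='r': occ=0, LF[12]=C('r')+0=4+0=4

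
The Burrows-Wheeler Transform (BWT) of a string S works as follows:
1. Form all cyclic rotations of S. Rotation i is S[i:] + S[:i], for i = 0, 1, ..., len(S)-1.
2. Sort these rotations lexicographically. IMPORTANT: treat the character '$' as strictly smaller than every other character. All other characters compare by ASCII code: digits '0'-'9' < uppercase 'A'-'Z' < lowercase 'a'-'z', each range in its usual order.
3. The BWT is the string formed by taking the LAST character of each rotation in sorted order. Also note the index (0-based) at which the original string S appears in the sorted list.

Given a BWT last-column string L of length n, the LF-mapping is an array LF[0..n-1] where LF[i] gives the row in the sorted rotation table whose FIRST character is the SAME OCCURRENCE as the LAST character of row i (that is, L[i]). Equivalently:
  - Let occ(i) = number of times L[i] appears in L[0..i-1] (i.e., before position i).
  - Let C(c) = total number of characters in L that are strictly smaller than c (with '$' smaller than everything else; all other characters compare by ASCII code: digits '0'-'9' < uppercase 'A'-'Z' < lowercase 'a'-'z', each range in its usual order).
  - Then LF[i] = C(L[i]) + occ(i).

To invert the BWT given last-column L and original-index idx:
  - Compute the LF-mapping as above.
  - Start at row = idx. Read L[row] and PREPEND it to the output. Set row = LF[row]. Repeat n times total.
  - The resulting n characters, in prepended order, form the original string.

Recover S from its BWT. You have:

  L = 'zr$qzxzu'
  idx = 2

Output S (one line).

LF mapping: 5 2 0 1 6 4 7 3
Walk LF starting at row 2, prepending L[row]:
  step 1: row=2, L[2]='$', prepend. Next row=LF[2]=0
  step 2: row=0, L[0]='z', prepend. Next row=LF[0]=5
  step 3: row=5, L[5]='x', prepend. Next row=LF[5]=4
  step 4: row=4, L[4]='z', prepend. Next row=LF[4]=6
  step 5: row=6, L[6]='z', prepend. Next row=LF[6]=7
  step 6: row=7, L[7]='u', prepend. Next row=LF[7]=3
  step 7: row=3, L[3]='q', prepend. Next row=LF[3]=1
  step 8: row=1, L[1]='r', prepend. Next row=LF[1]=2
Reversed output: rquzzxz$

Answer: rquzzxz$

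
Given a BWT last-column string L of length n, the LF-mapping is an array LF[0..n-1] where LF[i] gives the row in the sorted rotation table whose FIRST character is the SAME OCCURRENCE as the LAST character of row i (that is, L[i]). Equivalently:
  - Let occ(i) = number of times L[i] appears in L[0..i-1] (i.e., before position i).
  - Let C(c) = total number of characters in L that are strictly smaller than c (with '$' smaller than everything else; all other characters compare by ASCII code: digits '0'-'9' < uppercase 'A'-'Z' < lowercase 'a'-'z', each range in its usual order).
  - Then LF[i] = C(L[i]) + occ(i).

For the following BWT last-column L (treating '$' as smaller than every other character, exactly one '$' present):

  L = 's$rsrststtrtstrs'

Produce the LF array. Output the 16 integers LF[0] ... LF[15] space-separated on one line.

Answer: 5 0 1 6 2 7 11 8 12 13 3 14 9 15 4 10

Derivation:
Char counts: '$':1, 'r':4, 's':6, 't':5
C (first-col start): C('$')=0, C('r')=1, C('s')=5, C('t')=11
L[0]='s': occ=0, LF[0]=C('s')+0=5+0=5
L[1]='$': occ=0, LF[1]=C('$')+0=0+0=0
L[2]='r': occ=0, LF[2]=C('r')+0=1+0=1
L[3]='s': occ=1, LF[3]=C('s')+1=5+1=6
L[4]='r': occ=1, LF[4]=C('r')+1=1+1=2
L[5]='s': occ=2, LF[5]=C('s')+2=5+2=7
L[6]='t': occ=0, LF[6]=C('t')+0=11+0=11
L[7]='s': occ=3, LF[7]=C('s')+3=5+3=8
L[8]='t': occ=1, LF[8]=C('t')+1=11+1=12
L[9]='t': occ=2, LF[9]=C('t')+2=11+2=13
L[10]='r': occ=2, LF[10]=C('r')+2=1+2=3
L[11]='t': occ=3, LF[11]=C('t')+3=11+3=14
L[12]='s': occ=4, LF[12]=C('s')+4=5+4=9
L[13]='t': occ=4, LF[13]=C('t')+4=11+4=15
L[14]='r': occ=3, LF[14]=C('r')+3=1+3=4
L[15]='s': occ=5, LF[15]=C('s')+5=5+5=10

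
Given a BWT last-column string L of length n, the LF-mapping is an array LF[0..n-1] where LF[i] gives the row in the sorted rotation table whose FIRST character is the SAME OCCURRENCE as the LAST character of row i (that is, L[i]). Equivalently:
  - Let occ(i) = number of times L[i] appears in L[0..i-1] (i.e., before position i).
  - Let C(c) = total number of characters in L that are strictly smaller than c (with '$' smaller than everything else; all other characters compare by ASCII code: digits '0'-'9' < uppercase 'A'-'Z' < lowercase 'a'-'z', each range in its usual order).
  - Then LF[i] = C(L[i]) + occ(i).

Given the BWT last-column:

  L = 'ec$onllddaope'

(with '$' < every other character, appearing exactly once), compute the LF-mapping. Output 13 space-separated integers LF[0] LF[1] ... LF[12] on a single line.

Char counts: '$':1, 'a':1, 'c':1, 'd':2, 'e':2, 'l':2, 'n':1, 'o':2, 'p':1
C (first-col start): C('$')=0, C('a')=1, C('c')=2, C('d')=3, C('e')=5, C('l')=7, C('n')=9, C('o')=10, C('p')=12
L[0]='e': occ=0, LF[0]=C('e')+0=5+0=5
L[1]='c': occ=0, LF[1]=C('c')+0=2+0=2
L[2]='$': occ=0, LF[2]=C('$')+0=0+0=0
L[3]='o': occ=0, LF[3]=C('o')+0=10+0=10
L[4]='n': occ=0, LF[4]=C('n')+0=9+0=9
L[5]='l': occ=0, LF[5]=C('l')+0=7+0=7
L[6]='l': occ=1, LF[6]=C('l')+1=7+1=8
L[7]='d': occ=0, LF[7]=C('d')+0=3+0=3
L[8]='d': occ=1, LF[8]=C('d')+1=3+1=4
L[9]='a': occ=0, LF[9]=C('a')+0=1+0=1
L[10]='o': occ=1, LF[10]=C('o')+1=10+1=11
L[11]='p': occ=0, LF[11]=C('p')+0=12+0=12
L[12]='e': occ=1, LF[12]=C('e')+1=5+1=6

Answer: 5 2 0 10 9 7 8 3 4 1 11 12 6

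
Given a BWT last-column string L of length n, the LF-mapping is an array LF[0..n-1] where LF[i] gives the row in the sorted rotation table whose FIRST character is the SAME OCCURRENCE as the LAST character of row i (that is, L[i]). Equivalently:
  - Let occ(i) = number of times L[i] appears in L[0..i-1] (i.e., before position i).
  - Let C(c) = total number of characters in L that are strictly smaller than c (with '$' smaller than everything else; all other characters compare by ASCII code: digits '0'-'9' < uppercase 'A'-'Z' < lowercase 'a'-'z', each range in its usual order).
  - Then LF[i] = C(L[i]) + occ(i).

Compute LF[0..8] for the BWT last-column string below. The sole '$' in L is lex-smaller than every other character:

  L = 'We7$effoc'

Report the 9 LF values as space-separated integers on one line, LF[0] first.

Answer: 2 4 1 0 5 6 7 8 3

Derivation:
Char counts: '$':1, '7':1, 'W':1, 'c':1, 'e':2, 'f':2, 'o':1
C (first-col start): C('$')=0, C('7')=1, C('W')=2, C('c')=3, C('e')=4, C('f')=6, C('o')=8
L[0]='W': occ=0, LF[0]=C('W')+0=2+0=2
L[1]='e': occ=0, LF[1]=C('e')+0=4+0=4
L[2]='7': occ=0, LF[2]=C('7')+0=1+0=1
L[3]='$': occ=0, LF[3]=C('$')+0=0+0=0
L[4]='e': occ=1, LF[4]=C('e')+1=4+1=5
L[5]='f': occ=0, LF[5]=C('f')+0=6+0=6
L[6]='f': occ=1, LF[6]=C('f')+1=6+1=7
L[7]='o': occ=0, LF[7]=C('o')+0=8+0=8
L[8]='c': occ=0, LF[8]=C('c')+0=3+0=3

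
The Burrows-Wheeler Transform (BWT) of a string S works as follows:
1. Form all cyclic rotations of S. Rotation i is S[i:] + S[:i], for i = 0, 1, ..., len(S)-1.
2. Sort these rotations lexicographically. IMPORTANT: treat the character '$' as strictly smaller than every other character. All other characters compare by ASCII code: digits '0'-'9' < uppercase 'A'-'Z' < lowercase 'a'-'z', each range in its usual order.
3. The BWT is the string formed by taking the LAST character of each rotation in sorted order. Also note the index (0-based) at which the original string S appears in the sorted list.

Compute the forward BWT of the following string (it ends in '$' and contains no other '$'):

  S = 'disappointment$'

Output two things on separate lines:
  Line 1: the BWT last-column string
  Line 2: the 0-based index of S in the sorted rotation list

Answer: ts$modteippainn
2

Derivation:
All 15 rotations (rotation i = S[i:]+S[:i]):
  rot[0] = disappointment$
  rot[1] = isappointment$d
  rot[2] = sappointment$di
  rot[3] = appointment$dis
  rot[4] = ppointment$disa
  rot[5] = pointment$disap
  rot[6] = ointment$disapp
  rot[7] = intment$disappo
  rot[8] = ntment$disappoi
  rot[9] = tment$disappoin
  rot[10] = ment$disappoint
  rot[11] = ent$disappointm
  rot[12] = nt$disappointme
  rot[13] = t$disappointmen
  rot[14] = $disappointment
Sorted (with $ < everything):
  sorted[0] = $disappointment  (last char: 't')
  sorted[1] = appointment$dis  (last char: 's')
  sorted[2] = disappointment$  (last char: '$')
  sorted[3] = ent$disappointm  (last char: 'm')
  sorted[4] = intment$disappo  (last char: 'o')
  sorted[5] = isappointment$d  (last char: 'd')
  sorted[6] = ment$disappoint  (last char: 't')
  sorted[7] = nt$disappointme  (last char: 'e')
  sorted[8] = ntment$disappoi  (last char: 'i')
  sorted[9] = ointment$disapp  (last char: 'p')
  sorted[10] = pointment$disap  (last char: 'p')
  sorted[11] = ppointment$disa  (last char: 'a')
  sorted[12] = sappointment$di  (last char: 'i')
  sorted[13] = t$disappointmen  (last char: 'n')
  sorted[14] = tment$disappoin  (last char: 'n')
Last column: ts$modteippainn
Original string S is at sorted index 2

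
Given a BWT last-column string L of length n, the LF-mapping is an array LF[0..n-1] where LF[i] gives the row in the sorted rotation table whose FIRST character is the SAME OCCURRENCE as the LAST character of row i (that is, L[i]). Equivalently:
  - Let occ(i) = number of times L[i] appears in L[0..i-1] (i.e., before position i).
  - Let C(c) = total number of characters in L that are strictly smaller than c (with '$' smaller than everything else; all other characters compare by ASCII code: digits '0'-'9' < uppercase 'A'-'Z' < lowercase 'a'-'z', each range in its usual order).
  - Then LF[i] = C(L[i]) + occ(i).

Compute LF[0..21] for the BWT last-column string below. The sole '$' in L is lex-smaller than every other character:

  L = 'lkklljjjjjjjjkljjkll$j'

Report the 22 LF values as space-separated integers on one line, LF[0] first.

Answer: 16 12 13 17 18 1 2 3 4 5 6 7 8 14 19 9 10 15 20 21 0 11

Derivation:
Char counts: '$':1, 'j':11, 'k':4, 'l':6
C (first-col start): C('$')=0, C('j')=1, C('k')=12, C('l')=16
L[0]='l': occ=0, LF[0]=C('l')+0=16+0=16
L[1]='k': occ=0, LF[1]=C('k')+0=12+0=12
L[2]='k': occ=1, LF[2]=C('k')+1=12+1=13
L[3]='l': occ=1, LF[3]=C('l')+1=16+1=17
L[4]='l': occ=2, LF[4]=C('l')+2=16+2=18
L[5]='j': occ=0, LF[5]=C('j')+0=1+0=1
L[6]='j': occ=1, LF[6]=C('j')+1=1+1=2
L[7]='j': occ=2, LF[7]=C('j')+2=1+2=3
L[8]='j': occ=3, LF[8]=C('j')+3=1+3=4
L[9]='j': occ=4, LF[9]=C('j')+4=1+4=5
L[10]='j': occ=5, LF[10]=C('j')+5=1+5=6
L[11]='j': occ=6, LF[11]=C('j')+6=1+6=7
L[12]='j': occ=7, LF[12]=C('j')+7=1+7=8
L[13]='k': occ=2, LF[13]=C('k')+2=12+2=14
L[14]='l': occ=3, LF[14]=C('l')+3=16+3=19
L[15]='j': occ=8, LF[15]=C('j')+8=1+8=9
L[16]='j': occ=9, LF[16]=C('j')+9=1+9=10
L[17]='k': occ=3, LF[17]=C('k')+3=12+3=15
L[18]='l': occ=4, LF[18]=C('l')+4=16+4=20
L[19]='l': occ=5, LF[19]=C('l')+5=16+5=21
L[20]='$': occ=0, LF[20]=C('$')+0=0+0=0
L[21]='j': occ=10, LF[21]=C('j')+10=1+10=11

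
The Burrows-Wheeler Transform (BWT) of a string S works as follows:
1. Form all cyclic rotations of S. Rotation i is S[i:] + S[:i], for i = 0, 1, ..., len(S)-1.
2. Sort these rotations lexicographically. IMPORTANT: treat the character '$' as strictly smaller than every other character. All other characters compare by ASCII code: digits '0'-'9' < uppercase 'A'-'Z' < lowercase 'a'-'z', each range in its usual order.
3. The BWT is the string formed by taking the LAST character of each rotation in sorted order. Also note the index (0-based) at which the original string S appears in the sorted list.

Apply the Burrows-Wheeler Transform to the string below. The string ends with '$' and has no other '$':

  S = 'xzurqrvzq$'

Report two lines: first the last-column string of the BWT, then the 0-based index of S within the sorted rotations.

Answer: qzruqzr$vx
7

Derivation:
All 10 rotations (rotation i = S[i:]+S[:i]):
  rot[0] = xzurqrvzq$
  rot[1] = zurqrvzq$x
  rot[2] = urqrvzq$xz
  rot[3] = rqrvzq$xzu
  rot[4] = qrvzq$xzur
  rot[5] = rvzq$xzurq
  rot[6] = vzq$xzurqr
  rot[7] = zq$xzurqrv
  rot[8] = q$xzurqrvz
  rot[9] = $xzurqrvzq
Sorted (with $ < everything):
  sorted[0] = $xzurqrvzq  (last char: 'q')
  sorted[1] = q$xzurqrvz  (last char: 'z')
  sorted[2] = qrvzq$xzur  (last char: 'r')
  sorted[3] = rqrvzq$xzu  (last char: 'u')
  sorted[4] = rvzq$xzurq  (last char: 'q')
  sorted[5] = urqrvzq$xz  (last char: 'z')
  sorted[6] = vzq$xzurqr  (last char: 'r')
  sorted[7] = xzurqrvzq$  (last char: '$')
  sorted[8] = zq$xzurqrv  (last char: 'v')
  sorted[9] = zurqrvzq$x  (last char: 'x')
Last column: qzruqzr$vx
Original string S is at sorted index 7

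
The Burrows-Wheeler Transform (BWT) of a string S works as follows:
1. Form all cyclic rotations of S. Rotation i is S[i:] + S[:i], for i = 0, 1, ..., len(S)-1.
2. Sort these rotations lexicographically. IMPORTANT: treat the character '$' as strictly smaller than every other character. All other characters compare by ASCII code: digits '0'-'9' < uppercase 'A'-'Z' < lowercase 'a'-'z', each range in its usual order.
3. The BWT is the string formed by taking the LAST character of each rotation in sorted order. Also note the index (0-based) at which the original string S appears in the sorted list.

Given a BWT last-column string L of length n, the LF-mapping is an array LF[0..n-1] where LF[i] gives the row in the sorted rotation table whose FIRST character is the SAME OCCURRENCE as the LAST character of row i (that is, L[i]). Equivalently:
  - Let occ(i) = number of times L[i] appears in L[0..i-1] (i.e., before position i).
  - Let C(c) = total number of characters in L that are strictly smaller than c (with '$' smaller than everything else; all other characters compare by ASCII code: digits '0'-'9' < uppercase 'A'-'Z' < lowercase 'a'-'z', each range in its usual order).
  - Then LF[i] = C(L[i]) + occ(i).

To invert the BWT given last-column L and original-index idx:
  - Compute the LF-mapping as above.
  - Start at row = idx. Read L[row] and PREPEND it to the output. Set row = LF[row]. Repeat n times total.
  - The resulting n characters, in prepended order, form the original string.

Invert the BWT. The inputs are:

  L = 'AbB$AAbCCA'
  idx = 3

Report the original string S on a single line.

Answer: ABAAbCCbA$

Derivation:
LF mapping: 1 8 5 0 2 3 9 6 7 4
Walk LF starting at row 3, prepending L[row]:
  step 1: row=3, L[3]='$', prepend. Next row=LF[3]=0
  step 2: row=0, L[0]='A', prepend. Next row=LF[0]=1
  step 3: row=1, L[1]='b', prepend. Next row=LF[1]=8
  step 4: row=8, L[8]='C', prepend. Next row=LF[8]=7
  step 5: row=7, L[7]='C', prepend. Next row=LF[7]=6
  step 6: row=6, L[6]='b', prepend. Next row=LF[6]=9
  step 7: row=9, L[9]='A', prepend. Next row=LF[9]=4
  step 8: row=4, L[4]='A', prepend. Next row=LF[4]=2
  step 9: row=2, L[2]='B', prepend. Next row=LF[2]=5
  step 10: row=5, L[5]='A', prepend. Next row=LF[5]=3
Reversed output: ABAAbCCbA$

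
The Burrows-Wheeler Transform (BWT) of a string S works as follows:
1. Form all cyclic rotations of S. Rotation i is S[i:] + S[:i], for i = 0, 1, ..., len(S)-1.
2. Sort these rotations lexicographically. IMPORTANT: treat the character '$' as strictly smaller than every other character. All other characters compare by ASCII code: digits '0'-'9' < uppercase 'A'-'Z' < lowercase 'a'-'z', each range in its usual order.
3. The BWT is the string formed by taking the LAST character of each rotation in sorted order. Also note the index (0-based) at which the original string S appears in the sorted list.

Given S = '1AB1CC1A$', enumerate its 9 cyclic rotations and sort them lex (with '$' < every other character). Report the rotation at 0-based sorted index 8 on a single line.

Answer: CC1A$1AB1

Derivation:
All 9 rotations (rotation i = S[i:]+S[:i]):
  rot[0] = 1AB1CC1A$
  rot[1] = AB1CC1A$1
  rot[2] = B1CC1A$1A
  rot[3] = 1CC1A$1AB
  rot[4] = CC1A$1AB1
  rot[5] = C1A$1AB1C
  rot[6] = 1A$1AB1CC
  rot[7] = A$1AB1CC1
  rot[8] = $1AB1CC1A
Sorted (with $ < everything):
  sorted[0] = $1AB1CC1A
  sorted[1] = 1A$1AB1CC
  sorted[2] = 1AB1CC1A$
  sorted[3] = 1CC1A$1AB
  sorted[4] = A$1AB1CC1
  sorted[5] = AB1CC1A$1
  sorted[6] = B1CC1A$1A
  sorted[7] = C1A$1AB1C
  sorted[8] = CC1A$1AB1
sorted[8] = CC1A$1AB1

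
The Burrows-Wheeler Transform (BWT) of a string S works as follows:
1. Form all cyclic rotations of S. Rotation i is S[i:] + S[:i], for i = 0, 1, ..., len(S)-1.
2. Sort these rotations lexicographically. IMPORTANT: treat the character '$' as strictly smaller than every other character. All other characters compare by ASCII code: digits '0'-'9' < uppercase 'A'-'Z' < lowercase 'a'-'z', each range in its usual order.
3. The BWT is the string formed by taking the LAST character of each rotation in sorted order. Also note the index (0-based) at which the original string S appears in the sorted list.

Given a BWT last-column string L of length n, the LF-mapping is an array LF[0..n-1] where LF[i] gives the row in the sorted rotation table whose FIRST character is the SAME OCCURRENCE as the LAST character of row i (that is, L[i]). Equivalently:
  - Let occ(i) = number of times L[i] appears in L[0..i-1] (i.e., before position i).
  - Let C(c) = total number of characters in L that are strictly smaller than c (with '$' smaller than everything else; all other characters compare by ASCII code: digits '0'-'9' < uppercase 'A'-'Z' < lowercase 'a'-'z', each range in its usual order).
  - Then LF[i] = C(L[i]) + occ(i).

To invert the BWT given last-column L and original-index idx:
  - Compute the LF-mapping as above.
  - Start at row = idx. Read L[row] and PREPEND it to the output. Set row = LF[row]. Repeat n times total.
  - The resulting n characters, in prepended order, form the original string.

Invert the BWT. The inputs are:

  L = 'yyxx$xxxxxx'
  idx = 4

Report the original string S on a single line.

LF mapping: 9 10 1 2 0 3 4 5 6 7 8
Walk LF starting at row 4, prepending L[row]:
  step 1: row=4, L[4]='$', prepend. Next row=LF[4]=0
  step 2: row=0, L[0]='y', prepend. Next row=LF[0]=9
  step 3: row=9, L[9]='x', prepend. Next row=LF[9]=7
  step 4: row=7, L[7]='x', prepend. Next row=LF[7]=5
  step 5: row=5, L[5]='x', prepend. Next row=LF[5]=3
  step 6: row=3, L[3]='x', prepend. Next row=LF[3]=2
  step 7: row=2, L[2]='x', prepend. Next row=LF[2]=1
  step 8: row=1, L[1]='y', prepend. Next row=LF[1]=10
  step 9: row=10, L[10]='x', prepend. Next row=LF[10]=8
  step 10: row=8, L[8]='x', prepend. Next row=LF[8]=6
  step 11: row=6, L[6]='x', prepend. Next row=LF[6]=4
Reversed output: xxxyxxxxxy$

Answer: xxxyxxxxxy$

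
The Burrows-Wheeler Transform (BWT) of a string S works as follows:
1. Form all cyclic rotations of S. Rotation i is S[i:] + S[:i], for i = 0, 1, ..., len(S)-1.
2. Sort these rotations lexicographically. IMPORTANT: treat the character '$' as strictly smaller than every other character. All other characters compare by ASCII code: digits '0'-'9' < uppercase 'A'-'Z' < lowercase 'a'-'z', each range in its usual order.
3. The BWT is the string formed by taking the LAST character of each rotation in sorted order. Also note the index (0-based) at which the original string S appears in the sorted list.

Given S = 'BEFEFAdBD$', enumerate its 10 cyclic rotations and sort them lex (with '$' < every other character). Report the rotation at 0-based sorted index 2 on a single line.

All 10 rotations (rotation i = S[i:]+S[:i]):
  rot[0] = BEFEFAdBD$
  rot[1] = EFEFAdBD$B
  rot[2] = FEFAdBD$BE
  rot[3] = EFAdBD$BEF
  rot[4] = FAdBD$BEFE
  rot[5] = AdBD$BEFEF
  rot[6] = dBD$BEFEFA
  rot[7] = BD$BEFEFAd
  rot[8] = D$BEFEFAdB
  rot[9] = $BEFEFAdBD
Sorted (with $ < everything):
  sorted[0] = $BEFEFAdBD
  sorted[1] = AdBD$BEFEF
  sorted[2] = BD$BEFEFAd
  sorted[3] = BEFEFAdBD$
  sorted[4] = D$BEFEFAdB
  sorted[5] = EFAdBD$BEF
  sorted[6] = EFEFAdBD$B
  sorted[7] = FAdBD$BEFE
  sorted[8] = FEFAdBD$BE
  sorted[9] = dBD$BEFEFA
sorted[2] = BD$BEFEFAd

Answer: BD$BEFEFAd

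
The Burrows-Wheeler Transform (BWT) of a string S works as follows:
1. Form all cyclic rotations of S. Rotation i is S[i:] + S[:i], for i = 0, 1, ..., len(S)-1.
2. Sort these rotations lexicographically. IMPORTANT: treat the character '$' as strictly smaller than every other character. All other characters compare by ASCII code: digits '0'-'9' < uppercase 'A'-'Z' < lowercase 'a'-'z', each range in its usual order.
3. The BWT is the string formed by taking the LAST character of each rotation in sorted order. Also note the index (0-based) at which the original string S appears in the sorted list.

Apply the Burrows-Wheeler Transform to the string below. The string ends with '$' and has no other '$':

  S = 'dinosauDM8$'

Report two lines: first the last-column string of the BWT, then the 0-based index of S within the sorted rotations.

Answer: 8MuDs$dinoa
5

Derivation:
All 11 rotations (rotation i = S[i:]+S[:i]):
  rot[0] = dinosauDM8$
  rot[1] = inosauDM8$d
  rot[2] = nosauDM8$di
  rot[3] = osauDM8$din
  rot[4] = sauDM8$dino
  rot[5] = auDM8$dinos
  rot[6] = uDM8$dinosa
  rot[7] = DM8$dinosau
  rot[8] = M8$dinosauD
  rot[9] = 8$dinosauDM
  rot[10] = $dinosauDM8
Sorted (with $ < everything):
  sorted[0] = $dinosauDM8  (last char: '8')
  sorted[1] = 8$dinosauDM  (last char: 'M')
  sorted[2] = DM8$dinosau  (last char: 'u')
  sorted[3] = M8$dinosauD  (last char: 'D')
  sorted[4] = auDM8$dinos  (last char: 's')
  sorted[5] = dinosauDM8$  (last char: '$')
  sorted[6] = inosauDM8$d  (last char: 'd')
  sorted[7] = nosauDM8$di  (last char: 'i')
  sorted[8] = osauDM8$din  (last char: 'n')
  sorted[9] = sauDM8$dino  (last char: 'o')
  sorted[10] = uDM8$dinosa  (last char: 'a')
Last column: 8MuDs$dinoa
Original string S is at sorted index 5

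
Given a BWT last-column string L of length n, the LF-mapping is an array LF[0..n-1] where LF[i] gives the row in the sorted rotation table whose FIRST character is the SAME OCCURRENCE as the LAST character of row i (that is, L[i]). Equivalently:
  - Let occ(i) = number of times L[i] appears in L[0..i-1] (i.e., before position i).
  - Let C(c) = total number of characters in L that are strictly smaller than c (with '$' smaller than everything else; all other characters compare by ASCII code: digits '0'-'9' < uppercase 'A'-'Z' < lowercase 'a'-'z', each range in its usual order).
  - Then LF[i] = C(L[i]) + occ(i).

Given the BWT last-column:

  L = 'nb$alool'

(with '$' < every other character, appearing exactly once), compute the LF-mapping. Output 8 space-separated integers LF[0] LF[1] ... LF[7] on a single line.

Char counts: '$':1, 'a':1, 'b':1, 'l':2, 'n':1, 'o':2
C (first-col start): C('$')=0, C('a')=1, C('b')=2, C('l')=3, C('n')=5, C('o')=6
L[0]='n': occ=0, LF[0]=C('n')+0=5+0=5
L[1]='b': occ=0, LF[1]=C('b')+0=2+0=2
L[2]='$': occ=0, LF[2]=C('$')+0=0+0=0
L[3]='a': occ=0, LF[3]=C('a')+0=1+0=1
L[4]='l': occ=0, LF[4]=C('l')+0=3+0=3
L[5]='o': occ=0, LF[5]=C('o')+0=6+0=6
L[6]='o': occ=1, LF[6]=C('o')+1=6+1=7
L[7]='l': occ=1, LF[7]=C('l')+1=3+1=4

Answer: 5 2 0 1 3 6 7 4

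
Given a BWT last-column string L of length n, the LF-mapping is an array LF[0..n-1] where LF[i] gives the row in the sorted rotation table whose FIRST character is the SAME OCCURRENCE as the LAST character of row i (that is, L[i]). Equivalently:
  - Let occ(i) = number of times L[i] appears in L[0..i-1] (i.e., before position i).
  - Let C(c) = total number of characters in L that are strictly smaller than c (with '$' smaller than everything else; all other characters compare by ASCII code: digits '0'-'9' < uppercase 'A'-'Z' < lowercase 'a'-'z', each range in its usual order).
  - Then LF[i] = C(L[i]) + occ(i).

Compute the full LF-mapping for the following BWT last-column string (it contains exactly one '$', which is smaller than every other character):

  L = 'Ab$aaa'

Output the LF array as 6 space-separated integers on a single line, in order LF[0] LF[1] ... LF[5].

Answer: 1 5 0 2 3 4

Derivation:
Char counts: '$':1, 'A':1, 'a':3, 'b':1
C (first-col start): C('$')=0, C('A')=1, C('a')=2, C('b')=5
L[0]='A': occ=0, LF[0]=C('A')+0=1+0=1
L[1]='b': occ=0, LF[1]=C('b')+0=5+0=5
L[2]='$': occ=0, LF[2]=C('$')+0=0+0=0
L[3]='a': occ=0, LF[3]=C('a')+0=2+0=2
L[4]='a': occ=1, LF[4]=C('a')+1=2+1=3
L[5]='a': occ=2, LF[5]=C('a')+2=2+2=4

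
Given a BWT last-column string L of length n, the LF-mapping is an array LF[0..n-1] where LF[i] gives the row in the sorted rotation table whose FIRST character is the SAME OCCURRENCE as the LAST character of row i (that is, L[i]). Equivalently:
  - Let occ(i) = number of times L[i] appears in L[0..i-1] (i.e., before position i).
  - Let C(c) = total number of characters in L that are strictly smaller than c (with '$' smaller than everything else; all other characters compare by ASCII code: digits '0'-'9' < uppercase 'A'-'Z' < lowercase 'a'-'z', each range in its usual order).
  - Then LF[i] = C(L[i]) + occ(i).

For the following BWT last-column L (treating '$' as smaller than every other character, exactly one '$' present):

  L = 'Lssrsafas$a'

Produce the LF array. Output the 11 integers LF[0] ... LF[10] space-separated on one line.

Char counts: '$':1, 'L':1, 'a':3, 'f':1, 'r':1, 's':4
C (first-col start): C('$')=0, C('L')=1, C('a')=2, C('f')=5, C('r')=6, C('s')=7
L[0]='L': occ=0, LF[0]=C('L')+0=1+0=1
L[1]='s': occ=0, LF[1]=C('s')+0=7+0=7
L[2]='s': occ=1, LF[2]=C('s')+1=7+1=8
L[3]='r': occ=0, LF[3]=C('r')+0=6+0=6
L[4]='s': occ=2, LF[4]=C('s')+2=7+2=9
L[5]='a': occ=0, LF[5]=C('a')+0=2+0=2
L[6]='f': occ=0, LF[6]=C('f')+0=5+0=5
L[7]='a': occ=1, LF[7]=C('a')+1=2+1=3
L[8]='s': occ=3, LF[8]=C('s')+3=7+3=10
L[9]='$': occ=0, LF[9]=C('$')+0=0+0=0
L[10]='a': occ=2, LF[10]=C('a')+2=2+2=4

Answer: 1 7 8 6 9 2 5 3 10 0 4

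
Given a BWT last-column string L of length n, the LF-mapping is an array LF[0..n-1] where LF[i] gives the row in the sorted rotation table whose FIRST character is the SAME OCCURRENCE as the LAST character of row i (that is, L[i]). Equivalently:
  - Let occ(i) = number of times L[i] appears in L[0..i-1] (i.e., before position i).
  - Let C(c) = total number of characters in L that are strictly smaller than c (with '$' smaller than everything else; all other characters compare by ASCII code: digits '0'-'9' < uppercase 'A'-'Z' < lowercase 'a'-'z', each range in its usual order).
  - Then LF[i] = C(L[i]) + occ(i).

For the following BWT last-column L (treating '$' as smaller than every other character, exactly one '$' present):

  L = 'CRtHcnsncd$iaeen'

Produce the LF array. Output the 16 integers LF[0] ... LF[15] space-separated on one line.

Answer: 1 3 15 2 5 11 14 12 6 7 0 10 4 8 9 13

Derivation:
Char counts: '$':1, 'C':1, 'H':1, 'R':1, 'a':1, 'c':2, 'd':1, 'e':2, 'i':1, 'n':3, 's':1, 't':1
C (first-col start): C('$')=0, C('C')=1, C('H')=2, C('R')=3, C('a')=4, C('c')=5, C('d')=7, C('e')=8, C('i')=10, C('n')=11, C('s')=14, C('t')=15
L[0]='C': occ=0, LF[0]=C('C')+0=1+0=1
L[1]='R': occ=0, LF[1]=C('R')+0=3+0=3
L[2]='t': occ=0, LF[2]=C('t')+0=15+0=15
L[3]='H': occ=0, LF[3]=C('H')+0=2+0=2
L[4]='c': occ=0, LF[4]=C('c')+0=5+0=5
L[5]='n': occ=0, LF[5]=C('n')+0=11+0=11
L[6]='s': occ=0, LF[6]=C('s')+0=14+0=14
L[7]='n': occ=1, LF[7]=C('n')+1=11+1=12
L[8]='c': occ=1, LF[8]=C('c')+1=5+1=6
L[9]='d': occ=0, LF[9]=C('d')+0=7+0=7
L[10]='$': occ=0, LF[10]=C('$')+0=0+0=0
L[11]='i': occ=0, LF[11]=C('i')+0=10+0=10
L[12]='a': occ=0, LF[12]=C('a')+0=4+0=4
L[13]='e': occ=0, LF[13]=C('e')+0=8+0=8
L[14]='e': occ=1, LF[14]=C('e')+1=8+1=9
L[15]='n': occ=2, LF[15]=C('n')+2=11+2=13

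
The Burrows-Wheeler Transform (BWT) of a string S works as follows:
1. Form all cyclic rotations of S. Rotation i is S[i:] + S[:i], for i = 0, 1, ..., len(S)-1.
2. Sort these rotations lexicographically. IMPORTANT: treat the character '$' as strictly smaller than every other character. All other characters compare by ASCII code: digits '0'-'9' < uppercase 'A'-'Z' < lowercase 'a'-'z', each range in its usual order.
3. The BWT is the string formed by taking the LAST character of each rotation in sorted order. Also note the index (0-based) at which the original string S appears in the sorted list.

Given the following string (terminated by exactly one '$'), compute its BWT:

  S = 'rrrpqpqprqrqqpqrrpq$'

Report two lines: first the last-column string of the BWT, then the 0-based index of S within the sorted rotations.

All 20 rotations (rotation i = S[i:]+S[:i]):
  rot[0] = rrrpqpqprqrqqpqrrpq$
  rot[1] = rrpqpqprqrqqpqrrpq$r
  rot[2] = rpqpqprqrqqpqrrpq$rr
  rot[3] = pqpqprqrqqpqrrpq$rrr
  rot[4] = qpqprqrqqpqrrpq$rrrp
  rot[5] = pqprqrqqpqrrpq$rrrpq
  rot[6] = qprqrqqpqrrpq$rrrpqp
  rot[7] = prqrqqpqrrpq$rrrpqpq
  rot[8] = rqrqqpqrrpq$rrrpqpqp
  rot[9] = qrqqpqrrpq$rrrpqpqpr
  rot[10] = rqqpqrrpq$rrrpqpqprq
  rot[11] = qqpqrrpq$rrrpqpqprqr
  rot[12] = qpqrrpq$rrrpqpqprqrq
  rot[13] = pqrrpq$rrrpqpqprqrqq
  rot[14] = qrrpq$rrrpqpqprqrqqp
  rot[15] = rrpq$rrrpqpqprqrqqpq
  rot[16] = rpq$rrrpqpqprqrqqpqr
  rot[17] = pq$rrrpqpqprqrqqpqrr
  rot[18] = q$rrrpqpqprqrqqpqrrp
  rot[19] = $rrrpqpqprqrqqpqrrpq
Sorted (with $ < everything):
  sorted[0] = $rrrpqpqprqrqqpqrrpq  (last char: 'q')
  sorted[1] = pq$rrrpqpqprqrqqpqrr  (last char: 'r')
  sorted[2] = pqpqprqrqqpqrrpq$rrr  (last char: 'r')
  sorted[3] = pqprqrqqpqrrpq$rrrpq  (last char: 'q')
  sorted[4] = pqrrpq$rrrpqpqprqrqq  (last char: 'q')
  sorted[5] = prqrqqpqrrpq$rrrpqpq  (last char: 'q')
  sorted[6] = q$rrrpqpqprqrqqpqrrp  (last char: 'p')
  sorted[7] = qpqprqrqqpqrrpq$rrrp  (last char: 'p')
  sorted[8] = qpqrrpq$rrrpqpqprqrq  (last char: 'q')
  sorted[9] = qprqrqqpqrrpq$rrrpqp  (last char: 'p')
  sorted[10] = qqpqrrpq$rrrpqpqprqr  (last char: 'r')
  sorted[11] = qrqqpqrrpq$rrrpqpqpr  (last char: 'r')
  sorted[12] = qrrpq$rrrpqpqprqrqqp  (last char: 'p')
  sorted[13] = rpq$rrrpqpqprqrqqpqr  (last char: 'r')
  sorted[14] = rpqpqprqrqqpqrrpq$rr  (last char: 'r')
  sorted[15] = rqqpqrrpq$rrrpqpqprq  (last char: 'q')
  sorted[16] = rqrqqpqrrpq$rrrpqpqp  (last char: 'p')
  sorted[17] = rrpq$rrrpqpqprqrqqpq  (last char: 'q')
  sorted[18] = rrpqpqprqrqqpqrrpq$r  (last char: 'r')
  sorted[19] = rrrpqpqprqrqqpqrrpq$  (last char: '$')
Last column: qrrqqqppqprrprrqpqr$
Original string S is at sorted index 19

Answer: qrrqqqppqprrprrqpqr$
19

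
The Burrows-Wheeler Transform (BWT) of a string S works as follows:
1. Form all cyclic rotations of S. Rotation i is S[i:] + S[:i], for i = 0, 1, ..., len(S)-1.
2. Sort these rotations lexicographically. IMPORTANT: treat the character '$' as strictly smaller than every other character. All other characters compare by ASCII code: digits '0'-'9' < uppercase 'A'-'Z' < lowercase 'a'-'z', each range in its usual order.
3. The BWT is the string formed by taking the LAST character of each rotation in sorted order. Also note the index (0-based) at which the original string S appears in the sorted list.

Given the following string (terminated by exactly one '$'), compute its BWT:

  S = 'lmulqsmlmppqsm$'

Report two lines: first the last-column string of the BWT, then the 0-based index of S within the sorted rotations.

Answer: mm$ussllmpplqqm
2

Derivation:
All 15 rotations (rotation i = S[i:]+S[:i]):
  rot[0] = lmulqsmlmppqsm$
  rot[1] = mulqsmlmppqsm$l
  rot[2] = ulqsmlmppqsm$lm
  rot[3] = lqsmlmppqsm$lmu
  rot[4] = qsmlmppqsm$lmul
  rot[5] = smlmppqsm$lmulq
  rot[6] = mlmppqsm$lmulqs
  rot[7] = lmppqsm$lmulqsm
  rot[8] = mppqsm$lmulqsml
  rot[9] = ppqsm$lmulqsmlm
  rot[10] = pqsm$lmulqsmlmp
  rot[11] = qsm$lmulqsmlmpp
  rot[12] = sm$lmulqsmlmppq
  rot[13] = m$lmulqsmlmppqs
  rot[14] = $lmulqsmlmppqsm
Sorted (with $ < everything):
  sorted[0] = $lmulqsmlmppqsm  (last char: 'm')
  sorted[1] = lmppqsm$lmulqsm  (last char: 'm')
  sorted[2] = lmulqsmlmppqsm$  (last char: '$')
  sorted[3] = lqsmlmppqsm$lmu  (last char: 'u')
  sorted[4] = m$lmulqsmlmppqs  (last char: 's')
  sorted[5] = mlmppqsm$lmulqs  (last char: 's')
  sorted[6] = mppqsm$lmulqsml  (last char: 'l')
  sorted[7] = mulqsmlmppqsm$l  (last char: 'l')
  sorted[8] = ppqsm$lmulqsmlm  (last char: 'm')
  sorted[9] = pqsm$lmulqsmlmp  (last char: 'p')
  sorted[10] = qsm$lmulqsmlmpp  (last char: 'p')
  sorted[11] = qsmlmppqsm$lmul  (last char: 'l')
  sorted[12] = sm$lmulqsmlmppq  (last char: 'q')
  sorted[13] = smlmppqsm$lmulq  (last char: 'q')
  sorted[14] = ulqsmlmppqsm$lm  (last char: 'm')
Last column: mm$ussllmpplqqm
Original string S is at sorted index 2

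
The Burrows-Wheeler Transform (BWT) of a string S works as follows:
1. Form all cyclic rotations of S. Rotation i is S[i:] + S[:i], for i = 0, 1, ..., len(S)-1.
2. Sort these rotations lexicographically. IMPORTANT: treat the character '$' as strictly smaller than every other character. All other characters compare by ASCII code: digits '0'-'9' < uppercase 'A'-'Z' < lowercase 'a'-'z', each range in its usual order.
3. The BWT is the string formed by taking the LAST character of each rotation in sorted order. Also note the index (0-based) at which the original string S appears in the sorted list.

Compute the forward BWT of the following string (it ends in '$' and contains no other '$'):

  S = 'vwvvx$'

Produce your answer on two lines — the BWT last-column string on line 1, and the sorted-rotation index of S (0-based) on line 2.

All 6 rotations (rotation i = S[i:]+S[:i]):
  rot[0] = vwvvx$
  rot[1] = wvvx$v
  rot[2] = vvx$vw
  rot[3] = vx$vwv
  rot[4] = x$vwvv
  rot[5] = $vwvvx
Sorted (with $ < everything):
  sorted[0] = $vwvvx  (last char: 'x')
  sorted[1] = vvx$vw  (last char: 'w')
  sorted[2] = vwvvx$  (last char: '$')
  sorted[3] = vx$vwv  (last char: 'v')
  sorted[4] = wvvx$v  (last char: 'v')
  sorted[5] = x$vwvv  (last char: 'v')
Last column: xw$vvv
Original string S is at sorted index 2

Answer: xw$vvv
2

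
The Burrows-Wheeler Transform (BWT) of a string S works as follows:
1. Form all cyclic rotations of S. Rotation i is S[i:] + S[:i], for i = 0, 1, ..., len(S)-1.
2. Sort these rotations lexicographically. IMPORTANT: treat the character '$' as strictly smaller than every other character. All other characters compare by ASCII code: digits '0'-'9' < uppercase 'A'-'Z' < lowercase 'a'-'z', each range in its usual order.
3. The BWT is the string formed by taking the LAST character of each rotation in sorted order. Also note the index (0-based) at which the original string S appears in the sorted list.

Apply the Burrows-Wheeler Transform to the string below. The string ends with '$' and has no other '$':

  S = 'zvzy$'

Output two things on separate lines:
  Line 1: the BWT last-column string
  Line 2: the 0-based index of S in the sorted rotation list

Answer: yzz$v
3

Derivation:
All 5 rotations (rotation i = S[i:]+S[:i]):
  rot[0] = zvzy$
  rot[1] = vzy$z
  rot[2] = zy$zv
  rot[3] = y$zvz
  rot[4] = $zvzy
Sorted (with $ < everything):
  sorted[0] = $zvzy  (last char: 'y')
  sorted[1] = vzy$z  (last char: 'z')
  sorted[2] = y$zvz  (last char: 'z')
  sorted[3] = zvzy$  (last char: '$')
  sorted[4] = zy$zv  (last char: 'v')
Last column: yzz$v
Original string S is at sorted index 3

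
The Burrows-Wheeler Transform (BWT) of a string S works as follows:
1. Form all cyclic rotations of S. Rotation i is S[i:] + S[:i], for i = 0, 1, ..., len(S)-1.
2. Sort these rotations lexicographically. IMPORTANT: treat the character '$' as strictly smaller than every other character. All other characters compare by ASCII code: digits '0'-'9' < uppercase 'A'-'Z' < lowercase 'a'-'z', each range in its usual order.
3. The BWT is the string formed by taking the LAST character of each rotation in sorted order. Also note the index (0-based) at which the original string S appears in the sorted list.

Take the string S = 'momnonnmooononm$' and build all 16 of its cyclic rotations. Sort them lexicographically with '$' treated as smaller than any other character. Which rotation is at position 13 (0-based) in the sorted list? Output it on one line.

Answer: ononm$momnonnmoo

Derivation:
All 16 rotations (rotation i = S[i:]+S[:i]):
  rot[0] = momnonnmooononm$
  rot[1] = omnonnmooononm$m
  rot[2] = mnonnmooononm$mo
  rot[3] = nonnmooononm$mom
  rot[4] = onnmooononm$momn
  rot[5] = nnmooononm$momno
  rot[6] = nmooononm$momnon
  rot[7] = mooononm$momnonn
  rot[8] = ooononm$momnonnm
  rot[9] = oononm$momnonnmo
  rot[10] = ononm$momnonnmoo
  rot[11] = nonm$momnonnmooo
  rot[12] = onm$momnonnmooon
  rot[13] = nm$momnonnmooono
  rot[14] = m$momnonnmooonon
  rot[15] = $momnonnmooononm
Sorted (with $ < everything):
  sorted[0] = $momnonnmooononm
  sorted[1] = m$momnonnmooonon
  sorted[2] = mnonnmooononm$mo
  sorted[3] = momnonnmooononm$
  sorted[4] = mooononm$momnonn
  sorted[5] = nm$momnonnmooono
  sorted[6] = nmooononm$momnon
  sorted[7] = nnmooononm$momno
  sorted[8] = nonm$momnonnmooo
  sorted[9] = nonnmooononm$mom
  sorted[10] = omnonnmooononm$m
  sorted[11] = onm$momnonnmooon
  sorted[12] = onnmooononm$momn
  sorted[13] = ononm$momnonnmoo
  sorted[14] = oononm$momnonnmo
  sorted[15] = ooononm$momnonnm
sorted[13] = ononm$momnonnmoo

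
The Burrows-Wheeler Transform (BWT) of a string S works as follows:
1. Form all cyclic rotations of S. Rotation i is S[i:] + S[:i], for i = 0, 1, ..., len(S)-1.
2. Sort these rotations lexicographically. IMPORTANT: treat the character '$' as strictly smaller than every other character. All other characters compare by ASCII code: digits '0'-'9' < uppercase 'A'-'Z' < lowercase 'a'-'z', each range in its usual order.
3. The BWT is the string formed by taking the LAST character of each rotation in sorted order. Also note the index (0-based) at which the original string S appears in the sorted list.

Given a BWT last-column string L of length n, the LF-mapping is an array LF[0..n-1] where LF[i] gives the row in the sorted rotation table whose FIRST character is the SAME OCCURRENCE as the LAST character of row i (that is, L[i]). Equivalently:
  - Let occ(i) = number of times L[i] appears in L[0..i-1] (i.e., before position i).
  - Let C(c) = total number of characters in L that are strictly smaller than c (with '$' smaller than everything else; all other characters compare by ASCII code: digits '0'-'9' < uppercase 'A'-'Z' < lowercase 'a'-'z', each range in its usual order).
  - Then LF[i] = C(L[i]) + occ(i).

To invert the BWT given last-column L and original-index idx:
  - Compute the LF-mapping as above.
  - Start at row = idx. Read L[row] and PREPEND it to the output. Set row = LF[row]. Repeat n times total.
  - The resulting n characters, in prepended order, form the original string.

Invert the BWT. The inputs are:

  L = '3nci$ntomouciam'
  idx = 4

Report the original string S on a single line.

Answer: communication3$

Derivation:
LF mapping: 1 9 3 5 0 10 13 11 7 12 14 4 6 2 8
Walk LF starting at row 4, prepending L[row]:
  step 1: row=4, L[4]='$', prepend. Next row=LF[4]=0
  step 2: row=0, L[0]='3', prepend. Next row=LF[0]=1
  step 3: row=1, L[1]='n', prepend. Next row=LF[1]=9
  step 4: row=9, L[9]='o', prepend. Next row=LF[9]=12
  step 5: row=12, L[12]='i', prepend. Next row=LF[12]=6
  step 6: row=6, L[6]='t', prepend. Next row=LF[6]=13
  step 7: row=13, L[13]='a', prepend. Next row=LF[13]=2
  step 8: row=2, L[2]='c', prepend. Next row=LF[2]=3
  step 9: row=3, L[3]='i', prepend. Next row=LF[3]=5
  step 10: row=5, L[5]='n', prepend. Next row=LF[5]=10
  step 11: row=10, L[10]='u', prepend. Next row=LF[10]=14
  step 12: row=14, L[14]='m', prepend. Next row=LF[14]=8
  step 13: row=8, L[8]='m', prepend. Next row=LF[8]=7
  step 14: row=7, L[7]='o', prepend. Next row=LF[7]=11
  step 15: row=11, L[11]='c', prepend. Next row=LF[11]=4
Reversed output: communication3$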